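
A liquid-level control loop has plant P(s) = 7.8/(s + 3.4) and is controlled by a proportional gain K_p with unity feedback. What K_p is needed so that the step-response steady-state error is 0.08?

For a type-0 loop with proportional control, e_ss = 1/(1 + K_p·P(0)).
P(0) = 2.294. Require 1/(1 + K_p·2.294) = 0.08, so 1 + 2.294·K_p = 12.5.
K_p = (12.5 − 1)/2.294 = 5.01.

K_p = 5.01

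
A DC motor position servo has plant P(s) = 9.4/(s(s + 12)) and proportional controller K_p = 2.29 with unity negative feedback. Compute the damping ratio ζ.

ζ = 1.29

1 + K_p·P(s) = 0 gives s² + 12s + 21.53 = 0.
Matching s² + 2ζω_n s + ω_n²: ω_n = √21.53 = 4.64 rad/s and 2ζω_n = 12, so ζ = 12/(2·4.64) = 1.29.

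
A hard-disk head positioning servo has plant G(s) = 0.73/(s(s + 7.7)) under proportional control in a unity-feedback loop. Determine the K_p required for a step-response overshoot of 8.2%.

K_p = 52.3

From %OS = 100·exp(−πζ/√(1−ζ²)) = 8.2%, ζ = −ln(0.082)/√(π²+ln²(0.082)) = 0.6228.
Characteristic equation s² + 7.7s + 0.73K_p = 0 gives ζ = 7.7/(2√(0.73K_p)).
Setting ζ = 0.6228: √(0.73K_p) = 7.7/(2·0.6228) = 6.181, so K_p = 38.21/0.73 = 52.3.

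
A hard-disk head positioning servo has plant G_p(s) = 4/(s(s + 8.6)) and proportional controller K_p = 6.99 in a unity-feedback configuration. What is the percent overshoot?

1.24%

From 1 + K_pG_p(s) = 0: s² + 8.6s + 27.96 = 0 ⇒ ω_n = 5.288, ζ = 0.8132.
%OS = 100·exp(−πζ/√(1−ζ²)) = 100·exp(−π·0.8132/√0.3387) = 1.24%.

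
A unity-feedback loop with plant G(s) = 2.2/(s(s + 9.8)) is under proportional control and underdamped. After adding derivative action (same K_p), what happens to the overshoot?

The derivative term adds K·K_d to the s-coefficient of the characteristic equation, raising 2ζω_n while ω_n is unchanged; ζ increases, so overshoot decreases.

decrease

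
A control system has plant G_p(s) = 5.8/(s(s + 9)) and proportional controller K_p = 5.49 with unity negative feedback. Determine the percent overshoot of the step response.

The closed-loop denominator s² + 9s + 31.84 gives ω_n = √31.84 = 5.643 and ζ = 9/(2ω_n) = 0.7975.
%OS = 100·exp(−πζ/√(1−ζ²)) = 100·exp(−π·0.7975/√0.364) = 1.57%.

1.57%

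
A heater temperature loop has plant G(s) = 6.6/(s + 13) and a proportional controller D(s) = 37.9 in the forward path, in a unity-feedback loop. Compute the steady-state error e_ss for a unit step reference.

0.0494

The loop is type 0. Static position error constant K_pos = D(0)·G(0) = 37.9·0.5077 = 19.24.
Steady-state error to a unit step: e_ss = 1/(1+K_pos) = 1/20.24 = 0.0494.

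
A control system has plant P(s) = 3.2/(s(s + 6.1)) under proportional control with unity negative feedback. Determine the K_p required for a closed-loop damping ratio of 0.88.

K_p = 3.75

Closed-loop characteristic equation: s² + 6.1s + K_p·3.2 = 0.
So ω_n = √(3.2K_p) and 2ζω_n = 6.1, giving ζ = 6.1/(2√(3.2K_p)).
Setting ζ = 0.88: √(3.2K_p) = 6.1/(2·0.88) = 3.466, so K_p = 12.01/3.2 = 3.75.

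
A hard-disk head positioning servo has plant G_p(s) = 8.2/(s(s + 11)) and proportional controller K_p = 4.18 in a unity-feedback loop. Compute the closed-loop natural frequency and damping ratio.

ω_n = 5.85 rad/s, ζ = 0.939

With unity feedback the closed-loop characteristic equation is s² + 11s + 4.18·8.2 = s² + 11s + 34.28 = 0.
Matching s² + 2ζω_n s + ω_n²: ω_n = √34.28 = 5.855 rad/s and 2ζω_n = 11, so ζ = 11/(2·5.855) = 0.939.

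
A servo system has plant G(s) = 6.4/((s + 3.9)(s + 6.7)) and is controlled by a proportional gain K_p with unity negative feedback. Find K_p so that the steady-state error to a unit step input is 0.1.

The loop is type 0, so e_ss(step) = 1/(1 + K_pos) with K_pos = K_p·G(0).
G(0) = 0.2449. Require 1/(1 + K_p·0.2449) = 0.1, so 1 + 0.2449·K_p = 10.
K_p = (10 − 1)/0.2449 = 36.7.

K_p = 36.7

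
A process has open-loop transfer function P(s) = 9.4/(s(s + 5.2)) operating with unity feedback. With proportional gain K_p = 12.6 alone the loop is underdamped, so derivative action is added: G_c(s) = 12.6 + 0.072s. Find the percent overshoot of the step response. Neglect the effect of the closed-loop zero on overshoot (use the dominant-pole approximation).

Forward path: (12.6 + 0.072s)·9.4/(s(s+5.2)). The closed-loop characteristic equation is s² + (5.2 + 9.4·0.072)s + 9.4·12.6 = 0.
That is s² + 5.877s + 118.4 = 0, so ω_n = 10.88 rad/s and ζ = 5.877/(2·10.88) = 0.27.
%OS = 100·exp(−πζ/√(1−ζ²)) = 41.4%.

41.4%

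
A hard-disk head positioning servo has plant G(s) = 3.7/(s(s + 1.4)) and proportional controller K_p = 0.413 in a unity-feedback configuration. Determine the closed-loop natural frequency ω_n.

The closed-loop denominator is s(s+1.4) + 0.413·3.7 = s² + 1.4s + 1.528.
So ω_n² = 1.528 ⇒ ω_n = 1.236 rad/s, and ζ = 1.4/(2ω_n) = 0.566.

ω_n = 1.24 rad/s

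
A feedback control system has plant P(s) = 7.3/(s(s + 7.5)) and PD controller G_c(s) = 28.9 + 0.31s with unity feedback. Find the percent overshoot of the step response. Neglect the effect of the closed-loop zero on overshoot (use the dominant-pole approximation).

32.6%

Forward path: (28.9 + 0.31s)·7.3/(s(s+7.5)). The closed-loop characteristic equation is s² + (7.5 + 7.3·0.31)s + 7.3·28.9 = 0.
That is s² + 9.763s + 211 = 0, so ω_n = 14.52 rad/s and ζ = 9.763/(2·14.52) = 0.3361.
%OS = 100·exp(−πζ/√(1−ζ²)) = 32.6%.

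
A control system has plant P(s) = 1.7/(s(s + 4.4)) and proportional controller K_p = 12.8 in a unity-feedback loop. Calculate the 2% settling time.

T_s ≈ 1.82 s

The closed-loop denominator s² + 4.4s + 21.76 gives ω_n = √21.76 = 4.665 and ζ = 4.4/(2ω_n) = 0.4716.
2% settling time T_s ≈ 4/(ζω_n) = 4/2.2 = 1.82 s.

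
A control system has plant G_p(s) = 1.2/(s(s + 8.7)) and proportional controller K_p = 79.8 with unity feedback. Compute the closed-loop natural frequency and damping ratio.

With unity feedback the closed-loop characteristic equation is s² + 8.7s + 79.8·1.2 = s² + 8.7s + 95.76 = 0.
Matching s² + 2ζω_n s + ω_n²: ω_n = √95.76 = 9.786 rad/s and 2ζω_n = 8.7, so ζ = 8.7/(2·9.786) = 0.445.

ω_n = 9.79 rad/s, ζ = 0.445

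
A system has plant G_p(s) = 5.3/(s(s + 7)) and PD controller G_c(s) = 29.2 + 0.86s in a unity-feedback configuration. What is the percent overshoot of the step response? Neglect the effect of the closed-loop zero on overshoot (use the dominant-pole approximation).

19.2%

Forward path: (29.2 + 0.86s)·5.3/(s(s+7)). The closed-loop characteristic equation is s² + (7 + 5.3·0.86)s + 5.3·29.2 = 0.
That is s² + 11.56s + 154.8 = 0, so ω_n = 12.44 rad/s and ζ = 11.56/(2·12.44) = 0.4645.
%OS = 100·exp(−πζ/√(1−ζ²)) = 19.2%.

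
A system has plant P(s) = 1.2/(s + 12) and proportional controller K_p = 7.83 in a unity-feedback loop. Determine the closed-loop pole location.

s = -21.4

Closed-loop transfer function: T(s) = K_p·P(s)/(1 + K_p·P(s)) = 9.396/(s + 12 + 9.396) = 9.396/(s + 21.4).
The closed-loop pole is at s = −21.4.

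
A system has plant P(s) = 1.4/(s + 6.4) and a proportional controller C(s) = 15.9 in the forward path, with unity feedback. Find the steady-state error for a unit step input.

0.223

The loop is type 0. Static position error constant K_pos = C(0)·P(0) = 15.9·0.2187 = 3.478.
Steady-state error to a unit step: e_ss = 1/(1+K_pos) = 1/4.478 = 0.223.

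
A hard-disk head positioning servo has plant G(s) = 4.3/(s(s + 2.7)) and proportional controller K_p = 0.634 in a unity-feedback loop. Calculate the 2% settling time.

Closed-loop characteristic equation: s² + 2.7s + 2.726 = 0, so ω_n = 1.651 rad/s and ζ = 2.7/(2·1.651) = 0.8176.
2% settling time T_s ≈ 4/(ζω_n) = 4/1.35 = 2.96 s.

T_s ≈ 2.96 s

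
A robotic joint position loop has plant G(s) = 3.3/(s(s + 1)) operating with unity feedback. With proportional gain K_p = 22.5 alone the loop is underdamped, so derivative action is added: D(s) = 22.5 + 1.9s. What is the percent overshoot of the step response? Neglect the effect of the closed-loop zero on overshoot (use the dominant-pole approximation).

23.2%

Forward path: (22.5 + 1.9s)·3.3/(s(s+1)). The closed-loop characteristic equation is s² + (1 + 3.3·1.9)s + 3.3·22.5 = 0.
That is s² + 7.27s + 74.25 = 0, so ω_n = 8.617 rad/s and ζ = 7.27/(2·8.617) = 0.4218.
%OS = 100·exp(−πζ/√(1−ζ²)) = 23.2%.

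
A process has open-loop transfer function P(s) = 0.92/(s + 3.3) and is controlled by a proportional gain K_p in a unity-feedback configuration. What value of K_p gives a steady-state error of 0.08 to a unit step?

Steady-state error for a unit step on this type-0 loop is 1/(1 + K_p·P(0)).
P(0) = 0.2788. Require 1/(1 + K_p·0.2788) = 0.08, so 1 + 0.2788·K_p = 12.5.
K_p = (12.5 − 1)/0.2788 = 41.2.

K_p = 41.2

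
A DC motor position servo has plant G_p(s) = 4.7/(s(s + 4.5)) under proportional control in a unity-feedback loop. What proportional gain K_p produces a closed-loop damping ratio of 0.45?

Closed-loop characteristic equation: s² + 4.5s + K_p·4.7 = 0.
So ω_n = √(4.7K_p) and 2ζω_n = 4.5, giving ζ = 4.5/(2√(4.7K_p)).
Setting ζ = 0.45: √(4.7K_p) = 4.5/(2·0.45) = 5, so K_p = 25/4.7 = 5.32.

K_p = 5.32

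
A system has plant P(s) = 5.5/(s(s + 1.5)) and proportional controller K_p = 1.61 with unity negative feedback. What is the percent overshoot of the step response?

From 1 + K_pP(s) = 0: s² + 1.5s + 8.855 = 0 ⇒ ω_n = 2.976, ζ = 0.252.
%OS = 100·exp(−πζ/√(1−ζ²)) = 100·exp(−π·0.252/√0.9365) = 44.1%.

44.1%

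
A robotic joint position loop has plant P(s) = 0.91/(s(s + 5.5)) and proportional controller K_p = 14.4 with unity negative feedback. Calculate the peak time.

T_p = 1.33 s

From 1 + K_pP(s) = 0: s² + 5.5s + 13.1 = 0 ⇒ ω_n = 3.62, ζ = 0.7597.
Damped frequency ω_d = ω_n√(1−ζ²) = 2.354 rad/s, so peak time T_p = π/ω_d = 1.33 s.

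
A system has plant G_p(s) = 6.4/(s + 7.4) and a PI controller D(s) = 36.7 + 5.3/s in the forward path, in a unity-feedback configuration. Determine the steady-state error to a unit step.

0

The open loop D(s)G_p(s) has a pole at the origin (type 1), so the static position error constant is infinite and e_ss = 1/(1+∞) = 0.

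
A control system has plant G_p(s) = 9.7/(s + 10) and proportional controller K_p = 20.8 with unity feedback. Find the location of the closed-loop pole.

s = -211.8

Closed-loop transfer function: T(s) = K_p·G_p(s)/(1 + K_p·G_p(s)) = 201.8/(s + 10 + 201.8) = 201.8/(s + 211.8).
The closed-loop pole is at s = −211.8.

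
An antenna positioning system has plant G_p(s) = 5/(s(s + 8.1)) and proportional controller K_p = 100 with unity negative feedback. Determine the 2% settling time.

T_s ≈ 0.988 s

From 1 + K_pG_p(s) = 0: s² + 8.1s + 500 = 0 ⇒ ω_n = 22.36, ζ = 0.1811.
2% settling time T_s ≈ 4/(ζω_n) = 4/4.05 = 0.988 s.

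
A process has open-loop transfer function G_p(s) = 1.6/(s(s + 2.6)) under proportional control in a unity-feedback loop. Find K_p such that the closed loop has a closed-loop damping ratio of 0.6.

K_p = 2.93

Closed-loop characteristic equation: s² + 2.6s + K_p·1.6 = 0.
So ω_n = √(1.6K_p) and 2ζω_n = 2.6, giving ζ = 2.6/(2√(1.6K_p)).
Setting ζ = 0.6: √(1.6K_p) = 2.6/(2·0.6) = 2.167, so K_p = 4.694/1.6 = 2.93.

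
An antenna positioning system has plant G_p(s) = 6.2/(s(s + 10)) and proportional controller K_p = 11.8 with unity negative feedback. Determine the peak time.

Closed-loop characteristic equation: s² + 10s + 73.16 = 0, so ω_n = 8.553 rad/s and ζ = 10/(2·8.553) = 0.5846.
Damped frequency ω_d = ω_n√(1−ζ²) = 6.94 rad/s, so peak time T_p = π/ω_d = 0.453 s.

T_p = 0.453 s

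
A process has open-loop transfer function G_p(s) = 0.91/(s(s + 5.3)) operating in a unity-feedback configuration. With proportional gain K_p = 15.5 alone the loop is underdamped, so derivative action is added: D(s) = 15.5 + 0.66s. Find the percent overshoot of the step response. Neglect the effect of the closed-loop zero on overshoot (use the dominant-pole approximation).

1.85%

Forward path: (15.5 + 0.66s)·0.91/(s(s+5.3)). The closed-loop characteristic equation is s² + (5.3 + 0.91·0.66)s + 0.91·15.5 = 0.
That is s² + 5.901s + 14.11 = 0, so ω_n = 3.756 rad/s and ζ = 5.901/(2·3.756) = 0.7856.
%OS = 100·exp(−πζ/√(1−ζ²)) = 1.85%.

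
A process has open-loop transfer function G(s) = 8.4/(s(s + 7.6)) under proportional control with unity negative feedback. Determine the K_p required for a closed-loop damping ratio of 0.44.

Closed-loop characteristic equation: s² + 7.6s + K_p·8.4 = 0.
So ω_n = √(8.4K_p) and 2ζω_n = 7.6, giving ζ = 7.6/(2√(8.4K_p)).
Setting ζ = 0.44: √(8.4K_p) = 7.6/(2·0.44) = 8.636, so K_p = 74.59/8.4 = 8.88.

K_p = 8.88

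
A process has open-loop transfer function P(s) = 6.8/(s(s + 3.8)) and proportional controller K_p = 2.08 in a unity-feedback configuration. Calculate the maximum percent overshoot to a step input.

15.9%

Closed-loop characteristic equation: s² + 3.8s + 14.14 = 0, so ω_n = 3.761 rad/s and ζ = 3.8/(2·3.761) = 0.5052.
%OS = 100·exp(−πζ/√(1−ζ²)) = 100·exp(−π·0.5052/√0.7448) = 15.9%.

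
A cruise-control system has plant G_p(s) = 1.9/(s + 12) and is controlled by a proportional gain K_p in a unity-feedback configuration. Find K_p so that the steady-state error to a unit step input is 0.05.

Steady-state error for a unit step on this type-0 loop is 1/(1 + K_p·G_p(0)).
G_p(0) = 0.1583. Require 1/(1 + K_p·0.1583) = 0.05, so 1 + 0.1583·K_p = 20.
K_p = (20 − 1)/0.1583 = 120.

K_p = 120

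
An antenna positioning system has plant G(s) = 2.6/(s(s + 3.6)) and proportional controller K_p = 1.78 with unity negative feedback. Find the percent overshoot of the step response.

0.823%

From 1 + K_pG(s) = 0: s² + 3.6s + 4.628 = 0 ⇒ ω_n = 2.151, ζ = 0.8367.
%OS = 100·exp(−πζ/√(1−ζ²)) = 100·exp(−π·0.8367/√0.2999) = 0.823%.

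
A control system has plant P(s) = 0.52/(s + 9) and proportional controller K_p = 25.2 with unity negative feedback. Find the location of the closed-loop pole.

Closed-loop transfer function: T(s) = K_p·P(s)/(1 + K_p·P(s)) = 13.1/(s + 9 + 13.1) = 13.1/(s + 22.1).
The closed-loop pole is at s = −22.1.

s = -22.1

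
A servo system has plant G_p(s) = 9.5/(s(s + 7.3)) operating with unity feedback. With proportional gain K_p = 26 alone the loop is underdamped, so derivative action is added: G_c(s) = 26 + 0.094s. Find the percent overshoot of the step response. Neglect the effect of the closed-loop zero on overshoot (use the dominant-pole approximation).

Forward path: (26 + 0.094s)·9.5/(s(s+7.3)). The closed-loop characteristic equation is s² + (7.3 + 9.5·0.094)s + 9.5·26 = 0.
That is s² + 8.193s + 247 = 0, so ω_n = 15.72 rad/s and ζ = 8.193/(2·15.72) = 0.2607.
%OS = 100·exp(−πζ/√(1−ζ²)) = 42.8%.

42.8%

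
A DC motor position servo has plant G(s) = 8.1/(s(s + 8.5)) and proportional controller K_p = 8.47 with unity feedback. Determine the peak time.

Closed-loop characteristic equation: s² + 8.5s + 68.61 = 0, so ω_n = 8.283 rad/s and ζ = 8.5/(2·8.283) = 0.5131.
Damped frequency ω_d = ω_n√(1−ζ²) = 7.109 rad/s, so peak time T_p = π/ω_d = 0.442 s.

T_p = 0.442 s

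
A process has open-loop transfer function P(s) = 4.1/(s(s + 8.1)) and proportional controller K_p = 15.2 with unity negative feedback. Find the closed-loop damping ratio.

ζ = 0.513

1 + K_p·P(s) = 0 gives s² + 8.1s + 62.32 = 0.
Matching s² + 2ζω_n s + ω_n²: ω_n = √62.32 = 7.894 rad/s and 2ζω_n = 8.1, so ζ = 8.1/(2·7.894) = 0.513.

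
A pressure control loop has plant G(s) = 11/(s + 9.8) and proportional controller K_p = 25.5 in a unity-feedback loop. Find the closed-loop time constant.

Closed-loop transfer function: T(s) = K_p·G(s)/(1 + K_p·G(s)) = 280.5/(s + 9.8 + 280.5) = 280.5/(s + 290.3).
Time constant τ = 1/290.3 = 0.00344 s.

τ = 0.00344 s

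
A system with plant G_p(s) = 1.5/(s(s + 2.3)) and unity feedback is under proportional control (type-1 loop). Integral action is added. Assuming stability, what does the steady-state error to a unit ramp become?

The integrator raises the loop to type 2, so K_v → ∞ and e_ss to a ramp is zero.

0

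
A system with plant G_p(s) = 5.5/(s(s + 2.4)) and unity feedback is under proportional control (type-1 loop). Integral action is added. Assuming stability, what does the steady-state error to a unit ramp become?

0

The integrator raises the loop to type 2, so K_v → ∞ and e_ss to a ramp is zero.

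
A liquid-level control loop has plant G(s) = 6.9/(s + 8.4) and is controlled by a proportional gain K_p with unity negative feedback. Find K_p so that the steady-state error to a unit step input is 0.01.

For a type-0 loop with proportional control, e_ss = 1/(1 + K_p·G(0)).
G(0) = 0.8214. Require 1/(1 + K_p·0.8214) = 0.01, so 1 + 0.8214·K_p = 100.
K_p = (100 − 1)/0.8214 = 121.

K_p = 121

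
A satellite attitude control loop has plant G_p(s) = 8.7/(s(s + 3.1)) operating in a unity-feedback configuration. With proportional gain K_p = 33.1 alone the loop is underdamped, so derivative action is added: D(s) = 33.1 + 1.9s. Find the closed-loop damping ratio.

Forward path: (33.1 + 1.9s)·8.7/(s(s+3.1)). The closed-loop characteristic equation is s² + (3.1 + 8.7·1.9)s + 8.7·33.1 = 0.
That is s² + 19.63s + 288 = 0, so ω_n = 16.97 rad/s and ζ = 19.63/(2·16.97) = 0.5784.

ζ = 0.578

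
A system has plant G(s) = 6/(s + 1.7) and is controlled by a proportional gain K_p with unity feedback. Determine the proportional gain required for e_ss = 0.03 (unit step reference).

K_p = 9.16

Steady-state error for a unit step on this type-0 loop is 1/(1 + K_p·G(0)).
G(0) = 3.529. Require 1/(1 + K_p·3.529) = 0.03, so 1 + 3.529·K_p = 33.33.
K_p = (33.33 − 1)/3.529 = 9.16.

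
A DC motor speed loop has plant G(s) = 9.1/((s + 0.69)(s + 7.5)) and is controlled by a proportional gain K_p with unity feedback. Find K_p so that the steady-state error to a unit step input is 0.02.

K_p = 27.9

The loop is type 0, so e_ss(step) = 1/(1 + K_pos) with K_pos = K_p·G(0).
G(0) = 1.758. Require 1/(1 + K_p·1.758) = 0.02, so 1 + 1.758·K_p = 50.
K_p = (50 − 1)/1.758 = 27.9.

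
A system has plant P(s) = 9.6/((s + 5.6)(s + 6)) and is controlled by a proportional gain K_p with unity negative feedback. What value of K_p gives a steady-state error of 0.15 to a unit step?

K_p = 19.8

Steady-state error for a unit step on this type-0 loop is 1/(1 + K_p·P(0)).
P(0) = 0.2857. Require 1/(1 + K_p·0.2857) = 0.15, so 1 + 0.2857·K_p = 6.667.
K_p = (6.667 − 1)/0.2857 = 19.8.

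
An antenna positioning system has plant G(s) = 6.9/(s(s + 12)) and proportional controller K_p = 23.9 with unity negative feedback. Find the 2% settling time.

T_s ≈ 0.667 s

The closed-loop denominator s² + 12s + 164.9 gives ω_n = √164.9 = 12.84 and ζ = 12/(2ω_n) = 0.4672.
2% settling time T_s ≈ 4/(ζω_n) = 4/6 = 0.667 s.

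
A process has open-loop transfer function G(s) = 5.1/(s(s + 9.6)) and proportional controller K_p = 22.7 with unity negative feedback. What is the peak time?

T_p = 0.326 s

From 1 + K_pG(s) = 0: s² + 9.6s + 115.8 = 0 ⇒ ω_n = 10.76, ζ = 0.4461.
Damped frequency ω_d = ω_n√(1−ζ²) = 9.63 rad/s, so peak time T_p = π/ω_d = 0.326 s.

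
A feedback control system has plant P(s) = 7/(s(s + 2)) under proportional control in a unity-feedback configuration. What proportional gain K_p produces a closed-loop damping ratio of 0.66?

K_p = 0.328

Closed-loop characteristic equation: s² + 2s + K_p·7 = 0.
So ω_n = √(7K_p) and 2ζω_n = 2, giving ζ = 2/(2√(7K_p)).
Setting ζ = 0.66: √(7K_p) = 2/(2·0.66) = 1.515, so K_p = 2.296/7 = 0.328.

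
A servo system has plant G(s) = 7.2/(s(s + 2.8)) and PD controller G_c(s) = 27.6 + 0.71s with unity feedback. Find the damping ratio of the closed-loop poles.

ζ = 0.281

Forward path: (27.6 + 0.71s)·7.2/(s(s+2.8)). The closed-loop characteristic equation is s² + (2.8 + 7.2·0.71)s + 7.2·27.6 = 0.
That is s² + 7.912s + 198.7 = 0, so ω_n = 14.1 rad/s and ζ = 7.912/(2·14.1) = 0.2806.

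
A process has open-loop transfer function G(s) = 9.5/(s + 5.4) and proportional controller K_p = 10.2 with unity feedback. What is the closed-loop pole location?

Closed-loop transfer function: T(s) = K_p·G(s)/(1 + K_p·G(s)) = 96.9/(s + 5.4 + 96.9) = 96.9/(s + 102.3).
The closed-loop pole is at s = −102.3.

s = -102.3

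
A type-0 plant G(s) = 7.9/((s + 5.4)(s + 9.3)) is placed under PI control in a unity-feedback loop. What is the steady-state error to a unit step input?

The PI controller's integrator makes the forward path type 1, so e_ss to a step is zero.

0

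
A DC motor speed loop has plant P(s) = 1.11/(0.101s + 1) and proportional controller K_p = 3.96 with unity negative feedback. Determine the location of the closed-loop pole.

s = -53.42

Closed loop: T(s) = K_p·P/(1+K_p·P) = 4.396/(0.101s + 1 + 4.396), with pole at s = −(1 + 4.396)/0.101 = −53.42.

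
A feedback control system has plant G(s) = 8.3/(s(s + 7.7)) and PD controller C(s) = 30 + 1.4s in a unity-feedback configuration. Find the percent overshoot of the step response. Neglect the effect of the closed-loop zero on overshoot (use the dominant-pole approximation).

Forward path: (30 + 1.4s)·8.3/(s(s+7.7)). The closed-loop characteristic equation is s² + (7.7 + 8.3·1.4)s + 8.3·30 = 0.
That is s² + 19.32s + 249 = 0, so ω_n = 15.78 rad/s and ζ = 19.32/(2·15.78) = 0.6122.
%OS = 100·exp(−πζ/√(1−ζ²)) = 8.78%.

8.78%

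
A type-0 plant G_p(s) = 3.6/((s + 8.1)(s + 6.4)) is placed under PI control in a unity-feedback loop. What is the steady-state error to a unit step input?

The PI controller's integrator makes the forward path type 1, so e_ss to a step is zero.

0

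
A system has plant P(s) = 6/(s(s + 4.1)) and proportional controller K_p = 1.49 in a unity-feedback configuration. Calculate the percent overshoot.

The closed-loop denominator s² + 4.1s + 8.94 gives ω_n = √8.94 = 2.99 and ζ = 4.1/(2ω_n) = 0.6856.
%OS = 100·exp(−πζ/√(1−ζ²)) = 100·exp(−π·0.6856/√0.5299) = 5.19%.

5.19%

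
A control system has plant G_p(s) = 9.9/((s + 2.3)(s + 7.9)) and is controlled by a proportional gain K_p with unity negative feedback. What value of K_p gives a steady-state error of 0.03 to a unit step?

For a type-0 loop with proportional control, e_ss = 1/(1 + K_p·G_p(0)).
G_p(0) = 0.5449. Require 1/(1 + K_p·0.5449) = 0.03, so 1 + 0.5449·K_p = 33.33.
K_p = (33.33 − 1)/0.5449 = 59.3.

K_p = 59.3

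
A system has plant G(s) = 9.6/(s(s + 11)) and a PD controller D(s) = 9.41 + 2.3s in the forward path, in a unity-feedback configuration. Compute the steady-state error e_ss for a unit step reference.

The open loop D(s)G(s) has a pole at the origin (type 1), so the static position error constant is infinite and e_ss = 1/(1+∞) = 0.

0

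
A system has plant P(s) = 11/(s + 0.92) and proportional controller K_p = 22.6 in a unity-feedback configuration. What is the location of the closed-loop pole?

Closed-loop transfer function: T(s) = K_p·P(s)/(1 + K_p·P(s)) = 248.6/(s + 0.92 + 248.6) = 248.6/(s + 249.5).
The closed-loop pole is at s = −249.5.

s = -249.5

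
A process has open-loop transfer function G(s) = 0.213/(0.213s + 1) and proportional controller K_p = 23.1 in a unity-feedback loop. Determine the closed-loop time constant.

τ = 0.036 s

Closed loop: T(s) = K_p·G/(1+K_p·G) = 4.92/(0.213s + 1 + 4.92), with pole at s = −(1 + 4.92)/0.213 = −27.79.
Closed-loop time constant τ = 1/27.79 = 0.036 s.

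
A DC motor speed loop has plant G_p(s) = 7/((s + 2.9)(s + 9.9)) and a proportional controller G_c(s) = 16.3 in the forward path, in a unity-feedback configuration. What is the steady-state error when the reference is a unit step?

0.201

The loop is type 0. Static position error constant K_pos = G_c(0)·G_p(0) = 16.3·0.2438 = 3.974.
Steady-state error to a unit step: e_ss = 1/(1+K_pos) = 1/4.974 = 0.201.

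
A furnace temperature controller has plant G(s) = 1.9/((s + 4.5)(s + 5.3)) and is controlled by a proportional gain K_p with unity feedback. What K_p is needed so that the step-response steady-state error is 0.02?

The loop is type 0, so e_ss(step) = 1/(1 + K_pos) with K_pos = K_p·G(0).
G(0) = 0.07966. Require 1/(1 + K_p·0.07966) = 0.02, so 1 + 0.07966·K_p = 50.
K_p = (50 − 1)/0.07966 = 615.

K_p = 615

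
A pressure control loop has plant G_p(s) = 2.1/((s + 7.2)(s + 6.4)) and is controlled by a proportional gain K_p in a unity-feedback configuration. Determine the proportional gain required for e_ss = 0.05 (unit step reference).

K_p = 417

Steady-state error for a unit step on this type-0 loop is 1/(1 + K_p·G_p(0)).
G_p(0) = 0.04557. Require 1/(1 + K_p·0.04557) = 0.05, so 1 + 0.04557·K_p = 20.
K_p = (20 − 1)/0.04557 = 417.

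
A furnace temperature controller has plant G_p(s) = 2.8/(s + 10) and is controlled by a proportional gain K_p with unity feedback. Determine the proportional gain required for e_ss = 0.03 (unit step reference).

Steady-state error for a unit step on this type-0 loop is 1/(1 + K_p·G_p(0)).
G_p(0) = 0.28. Require 1/(1 + K_p·0.28) = 0.03, so 1 + 0.28·K_p = 33.33.
K_p = (33.33 − 1)/0.28 = 115.

K_p = 115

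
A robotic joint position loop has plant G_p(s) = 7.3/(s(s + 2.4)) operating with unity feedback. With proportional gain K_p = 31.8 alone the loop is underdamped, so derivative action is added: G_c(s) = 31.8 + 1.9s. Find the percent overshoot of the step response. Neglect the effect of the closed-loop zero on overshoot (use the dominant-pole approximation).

Forward path: (31.8 + 1.9s)·7.3/(s(s+2.4)). The closed-loop characteristic equation is s² + (2.4 + 7.3·1.9)s + 7.3·31.8 = 0.
That is s² + 16.27s + 232.1 = 0, so ω_n = 15.24 rad/s and ζ = 16.27/(2·15.24) = 0.5339.
%OS = 100·exp(−πζ/√(1−ζ²)) = 13.8%.

13.8%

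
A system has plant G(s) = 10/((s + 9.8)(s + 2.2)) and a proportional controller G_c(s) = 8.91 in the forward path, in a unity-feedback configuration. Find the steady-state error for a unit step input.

0.195

The loop is type 0. Static position error constant K_pos = G_c(0)·G(0) = 8.91·0.4638 = 4.133.
Steady-state error to a unit step: e_ss = 1/(1+K_pos) = 1/5.133 = 0.195.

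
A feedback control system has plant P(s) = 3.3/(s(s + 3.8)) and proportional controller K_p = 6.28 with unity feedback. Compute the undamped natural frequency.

The closed-loop denominator is s(s+3.8) + 6.28·3.3 = s² + 3.8s + 20.72.
Matching s² + 2ζω_n s + ω_n²: ω_n = √20.72 = 4.552 rad/s and 2ζω_n = 3.8, so ζ = 3.8/(2·4.552) = 0.417.

ω_n = 4.55 rad/s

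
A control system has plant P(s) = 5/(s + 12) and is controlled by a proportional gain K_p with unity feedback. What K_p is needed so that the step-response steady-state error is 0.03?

K_p = 77.6

The loop is type 0, so e_ss(step) = 1/(1 + K_pos) with K_pos = K_p·P(0).
P(0) = 0.4167. Require 1/(1 + K_p·0.4167) = 0.03, so 1 + 0.4167·K_p = 33.33.
K_p = (33.33 − 1)/0.4167 = 77.6.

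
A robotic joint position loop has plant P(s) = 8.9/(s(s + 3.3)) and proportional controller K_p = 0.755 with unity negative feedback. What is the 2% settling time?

The closed-loop denominator s² + 3.3s + 6.72 gives ω_n = √6.72 = 2.592 and ζ = 3.3/(2ω_n) = 0.6365.
2% settling time T_s ≈ 4/(ζω_n) = 4/1.65 = 2.42 s.

T_s ≈ 2.42 s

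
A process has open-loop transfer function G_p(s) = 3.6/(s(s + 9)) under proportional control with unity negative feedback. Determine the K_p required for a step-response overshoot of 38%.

From %OS = 100·exp(−πζ/√(1−ζ²)) = 38%, ζ = −ln(0.38)/√(π²+ln²(0.38)) = 0.2943.
Characteristic equation s² + 9s + 3.6K_p = 0 gives ζ = 9/(2√(3.6K_p)).
Setting ζ = 0.2943: √(3.6K_p) = 9/(2·0.2943) = 15.29, so K_p = 233.7/3.6 = 64.9.

K_p = 64.9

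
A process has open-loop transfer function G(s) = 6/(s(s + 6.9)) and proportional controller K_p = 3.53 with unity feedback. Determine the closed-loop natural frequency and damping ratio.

The closed-loop denominator is s(s+6.9) + 3.53·6 = s² + 6.9s + 21.18.
Matching s² + 2ζω_n s + ω_n²: ω_n = √21.18 = 4.602 rad/s and 2ζω_n = 6.9, so ζ = 6.9/(2·4.602) = 0.75.

ω_n = 4.6 rad/s, ζ = 0.75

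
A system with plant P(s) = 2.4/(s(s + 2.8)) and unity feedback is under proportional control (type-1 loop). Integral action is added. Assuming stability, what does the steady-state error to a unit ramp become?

0

The integrator raises the loop to type 2, so K_v → ∞ and e_ss to a ramp is zero.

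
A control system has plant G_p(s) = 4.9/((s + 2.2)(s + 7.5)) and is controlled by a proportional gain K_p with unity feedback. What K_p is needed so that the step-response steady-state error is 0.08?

K_p = 38.7

For a type-0 loop with proportional control, e_ss = 1/(1 + K_p·G_p(0)).
G_p(0) = 0.297. Require 1/(1 + K_p·0.297) = 0.08, so 1 + 0.297·K_p = 12.5.
K_p = (12.5 − 1)/0.297 = 38.7.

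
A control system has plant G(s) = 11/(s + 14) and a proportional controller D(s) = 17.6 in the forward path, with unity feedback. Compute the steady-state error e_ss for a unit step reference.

0.0674

The loop is type 0. Static position error constant K_pos = D(0)·G(0) = 17.6·0.7857 = 13.83.
Steady-state error to a unit step: e_ss = 1/(1+K_pos) = 1/14.83 = 0.0674.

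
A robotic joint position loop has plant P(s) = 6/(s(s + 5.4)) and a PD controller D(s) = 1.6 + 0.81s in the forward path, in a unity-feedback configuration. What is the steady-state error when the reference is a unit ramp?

0.562

The loop has one pole at the origin (type 1). Velocity error constant K_v = lim_{s→0} s·D(s)P(s) = 1.6·6/5.4 = 1.778.
Steady-state error to a unit ramp: e_ss = 1/K_v = 0.562.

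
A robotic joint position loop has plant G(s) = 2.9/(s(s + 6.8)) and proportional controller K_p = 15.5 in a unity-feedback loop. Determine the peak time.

T_p = 0.544 s

From 1 + K_pG(s) = 0: s² + 6.8s + 44.95 = 0 ⇒ ω_n = 6.704, ζ = 0.5071.
Damped frequency ω_d = ω_n√(1−ζ²) = 5.778 rad/s, so peak time T_p = π/ω_d = 0.544 s.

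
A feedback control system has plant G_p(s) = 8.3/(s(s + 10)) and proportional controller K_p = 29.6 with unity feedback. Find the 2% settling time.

From 1 + K_pG_p(s) = 0: s² + 10s + 245.7 = 0 ⇒ ω_n = 15.67, ζ = 0.319.
2% settling time T_s ≈ 4/(ζω_n) = 4/5 = 0.8 s.

T_s ≈ 0.8 s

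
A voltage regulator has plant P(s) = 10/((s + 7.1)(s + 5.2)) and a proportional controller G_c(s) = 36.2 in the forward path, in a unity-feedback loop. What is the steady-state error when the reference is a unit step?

The loop is type 0. Static position error constant K_pos = G_c(0)·P(0) = 36.2·0.2709 = 9.805.
Steady-state error to a unit step: e_ss = 1/(1+K_pos) = 1/10.8 = 0.0925.

0.0925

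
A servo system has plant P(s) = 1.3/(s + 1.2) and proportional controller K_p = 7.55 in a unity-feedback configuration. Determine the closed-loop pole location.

Closed-loop transfer function: T(s) = K_p·P(s)/(1 + K_p·P(s)) = 9.815/(s + 1.2 + 9.815) = 9.815/(s + 11.01).
The closed-loop pole is at s = −11.01.

s = -11.01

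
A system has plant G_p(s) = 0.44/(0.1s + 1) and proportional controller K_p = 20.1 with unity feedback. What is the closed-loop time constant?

Closed loop: T(s) = K_p·G_p/(1+K_p·G_p) = 8.844/(0.1s + 1 + 8.844), with pole at s = −(1 + 8.844)/0.1 = −98.44.
Closed-loop time constant τ = 1/98.44 = 0.0102 s.

τ = 0.0102 s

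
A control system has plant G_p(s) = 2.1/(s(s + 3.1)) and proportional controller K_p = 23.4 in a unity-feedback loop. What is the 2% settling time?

The closed-loop denominator s² + 3.1s + 49.14 gives ω_n = √49.14 = 7.01 and ζ = 3.1/(2ω_n) = 0.2211.
2% settling time T_s ≈ 4/(ζω_n) = 4/1.55 = 2.58 s.

T_s ≈ 2.58 s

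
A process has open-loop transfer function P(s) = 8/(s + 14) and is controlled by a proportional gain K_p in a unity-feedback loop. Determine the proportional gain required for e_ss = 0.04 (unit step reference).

K_p = 42

The loop is type 0, so e_ss(step) = 1/(1 + K_pos) with K_pos = K_p·P(0).
P(0) = 0.5714. Require 1/(1 + K_p·0.5714) = 0.04, so 1 + 0.5714·K_p = 25.
K_p = (25 − 1)/0.5714 = 42.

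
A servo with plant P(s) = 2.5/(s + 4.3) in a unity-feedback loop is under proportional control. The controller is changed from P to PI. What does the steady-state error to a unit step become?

0

Adding integral action puts a pole at s = 0 in the forward path, raising the system type to 1; a type-1 loop has zero steady-state error to a step.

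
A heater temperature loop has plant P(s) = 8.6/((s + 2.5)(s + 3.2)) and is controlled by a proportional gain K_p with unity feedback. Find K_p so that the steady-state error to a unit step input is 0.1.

K_p = 8.37

For a type-0 loop with proportional control, e_ss = 1/(1 + K_p·P(0)).
P(0) = 1.075. Require 1/(1 + K_p·1.075) = 0.1, so 1 + 1.075·K_p = 10.
K_p = (10 − 1)/1.075 = 8.37.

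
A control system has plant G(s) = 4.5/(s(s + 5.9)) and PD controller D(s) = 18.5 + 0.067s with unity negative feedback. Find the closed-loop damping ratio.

Forward path: (18.5 + 0.067s)·4.5/(s(s+5.9)). The closed-loop characteristic equation is s² + (5.9 + 4.5·0.067)s + 4.5·18.5 = 0.
That is s² + 6.202s + 83.25 = 0, so ω_n = 9.124 rad/s and ζ = 6.202/(2·9.124) = 0.3398.

ζ = 0.34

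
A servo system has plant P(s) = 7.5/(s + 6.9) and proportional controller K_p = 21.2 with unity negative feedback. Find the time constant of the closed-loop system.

τ = 0.00603 s

Closed-loop transfer function: T(s) = K_p·P(s)/(1 + K_p·P(s)) = 159/(s + 6.9 + 159) = 159/(s + 165.9).
Time constant τ = 1/165.9 = 0.00603 s.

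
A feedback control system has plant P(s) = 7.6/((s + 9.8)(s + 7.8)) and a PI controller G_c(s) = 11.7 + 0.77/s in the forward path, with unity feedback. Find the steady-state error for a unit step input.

The open loop G_c(s)P(s) has a pole at the origin (type 1), so the static position error constant is infinite and e_ss = 1/(1+∞) = 0.

0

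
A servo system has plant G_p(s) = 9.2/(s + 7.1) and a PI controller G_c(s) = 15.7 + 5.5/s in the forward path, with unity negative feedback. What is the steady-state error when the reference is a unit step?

0

The open loop G_c(s)G_p(s) has a pole at the origin (type 1), so the static position error constant is infinite and e_ss = 1/(1+∞) = 0.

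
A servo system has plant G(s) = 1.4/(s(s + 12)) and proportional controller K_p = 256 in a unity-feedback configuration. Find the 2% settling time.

T_s ≈ 0.667 s

Closed-loop characteristic equation: s² + 12s + 358.4 = 0, so ω_n = 18.93 rad/s and ζ = 12/(2·18.93) = 0.3169.
2% settling time T_s ≈ 4/(ζω_n) = 4/6 = 0.667 s.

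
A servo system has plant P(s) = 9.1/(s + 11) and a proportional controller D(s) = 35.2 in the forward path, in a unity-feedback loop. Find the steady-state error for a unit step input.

0.0332

The loop is type 0. Static position error constant K_pos = D(0)·P(0) = 35.2·0.8273 = 29.12.
Steady-state error to a unit step: e_ss = 1/(1+K_pos) = 1/30.12 = 0.0332.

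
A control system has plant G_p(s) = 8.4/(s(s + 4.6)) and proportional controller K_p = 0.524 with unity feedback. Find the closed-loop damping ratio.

1 + K_p·G_p(s) = 0 gives s² + 4.6s + 4.402 = 0.
So ω_n² = 4.402 ⇒ ω_n = 2.098 rad/s, and ζ = 4.6/(2ω_n) = 1.1.

ζ = 1.1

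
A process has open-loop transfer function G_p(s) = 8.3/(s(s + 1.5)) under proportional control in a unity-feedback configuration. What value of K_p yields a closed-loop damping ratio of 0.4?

K_p = 0.424

Closed-loop characteristic equation: s² + 1.5s + K_p·8.3 = 0.
So ω_n = √(8.3K_p) and 2ζω_n = 1.5, giving ζ = 1.5/(2√(8.3K_p)).
Setting ζ = 0.4: √(8.3K_p) = 1.5/(2·0.4) = 1.875, so K_p = 3.516/8.3 = 0.424.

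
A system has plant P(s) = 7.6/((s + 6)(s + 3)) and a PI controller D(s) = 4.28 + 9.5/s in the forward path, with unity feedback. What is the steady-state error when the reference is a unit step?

0

The open loop D(s)P(s) has a pole at the origin (type 1), so the static position error constant is infinite and e_ss = 1/(1+∞) = 0.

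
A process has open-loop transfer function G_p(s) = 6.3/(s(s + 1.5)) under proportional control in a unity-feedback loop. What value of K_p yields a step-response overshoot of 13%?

K_p = 0.301

From %OS = 100·exp(−πζ/√(1−ζ²)) = 13%, ζ = −ln(0.13)/√(π²+ln²(0.13)) = 0.5446.
Characteristic equation s² + 1.5s + 6.3K_p = 0 gives ζ = 1.5/(2√(6.3K_p)).
Setting ζ = 0.5446: √(6.3K_p) = 1.5/(2·0.5446) = 1.377, so K_p = 1.896/6.3 = 0.301.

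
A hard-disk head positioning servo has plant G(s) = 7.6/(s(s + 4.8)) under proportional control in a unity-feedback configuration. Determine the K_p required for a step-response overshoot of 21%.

K_p = 3.83

From %OS = 100·exp(−πζ/√(1−ζ²)) = 21%, ζ = −ln(0.21)/√(π²+ln²(0.21)) = 0.4449.
Characteristic equation s² + 4.8s + 7.6K_p = 0 gives ζ = 4.8/(2√(7.6K_p)).
Setting ζ = 0.4449: √(7.6K_p) = 4.8/(2·0.4449) = 5.394, so K_p = 29.1/7.6 = 3.83.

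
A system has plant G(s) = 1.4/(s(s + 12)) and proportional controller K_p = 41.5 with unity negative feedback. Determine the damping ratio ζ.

ζ = 0.787

With unity feedback the closed-loop characteristic equation is s² + 12s + 41.5·1.4 = s² + 12s + 58.1 = 0.
So ω_n² = 58.1 ⇒ ω_n = 7.622 rad/s, and ζ = 12/(2ω_n) = 0.787.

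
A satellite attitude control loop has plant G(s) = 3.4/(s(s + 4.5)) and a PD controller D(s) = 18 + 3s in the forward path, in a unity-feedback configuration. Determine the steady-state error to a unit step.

0

The open loop D(s)G(s) has a pole at the origin (type 1), so the static position error constant is infinite and e_ss = 1/(1+∞) = 0.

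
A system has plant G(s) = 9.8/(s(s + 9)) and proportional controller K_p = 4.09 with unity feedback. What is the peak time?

T_p = 0.705 s

From 1 + K_pG(s) = 0: s² + 9s + 40.08 = 0 ⇒ ω_n = 6.331, ζ = 0.7108.
Damped frequency ω_d = ω_n√(1−ζ²) = 4.453 rad/s, so peak time T_p = π/ω_d = 0.705 s.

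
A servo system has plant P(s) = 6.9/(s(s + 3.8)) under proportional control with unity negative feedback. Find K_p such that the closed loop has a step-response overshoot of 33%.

K_p = 4.72

From %OS = 100·exp(−πζ/√(1−ζ²)) = 33%, ζ = −ln(0.33)/√(π²+ln²(0.33)) = 0.3328.
Characteristic equation s² + 3.8s + 6.9K_p = 0 gives ζ = 3.8/(2√(6.9K_p)).
Setting ζ = 0.3328: √(6.9K_p) = 3.8/(2·0.3328) = 5.709, so K_p = 32.6/6.9 = 4.72.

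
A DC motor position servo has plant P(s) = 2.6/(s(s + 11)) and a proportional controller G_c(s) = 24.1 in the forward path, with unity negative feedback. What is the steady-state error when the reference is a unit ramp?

0.176

The loop has one pole at the origin (type 1). Velocity error constant K_v = lim_{s→0} s·G_c(s)P(s) = 24.1·2.6/11 = 5.696.
Steady-state error to a unit ramp: e_ss = 1/K_v = 0.176.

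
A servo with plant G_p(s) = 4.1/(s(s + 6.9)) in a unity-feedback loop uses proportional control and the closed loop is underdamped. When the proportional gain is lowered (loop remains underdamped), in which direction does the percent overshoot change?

ζ = 6.9/(2√(4.1K_p)) rises as K_p falls; higher damping means less overshoot.

decrease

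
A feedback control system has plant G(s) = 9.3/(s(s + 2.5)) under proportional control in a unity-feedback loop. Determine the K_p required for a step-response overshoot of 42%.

K_p = 2.37

From %OS = 100·exp(−πζ/√(1−ζ²)) = 42%, ζ = −ln(0.42)/√(π²+ln²(0.42)) = 0.2662.
Characteristic equation s² + 2.5s + 9.3K_p = 0 gives ζ = 2.5/(2√(9.3K_p)).
Setting ζ = 0.2662: √(9.3K_p) = 2.5/(2·0.2662) = 4.696, so K_p = 22.05/9.3 = 2.37.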